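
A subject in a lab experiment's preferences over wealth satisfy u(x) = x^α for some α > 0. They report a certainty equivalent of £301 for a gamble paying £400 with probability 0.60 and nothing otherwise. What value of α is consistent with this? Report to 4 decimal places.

α ≈ 1.7964

EU(lottery) = 0.60·400^α + 0.40·0 = 0.60·400^α.
Indifference: 301^α = 0.60·400^α, so (301/400)^α = 0.60.
Taking logs: α·ln(301/400) = ln(0.60), so α = -0.5108256 / -0.2843543 ≈ 1.7964.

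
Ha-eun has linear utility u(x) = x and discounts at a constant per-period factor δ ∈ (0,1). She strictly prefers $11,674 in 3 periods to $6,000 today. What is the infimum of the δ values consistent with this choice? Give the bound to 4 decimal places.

δ > 0.8010

Under u(x) = x this choice says 6000 < δ^3·11674.
Dividing by 11674: δ^3 > 0.51396. Both sides are positive, so the cube root keeps the direction.
δ > 0.51396^(1/3) = 0.8010.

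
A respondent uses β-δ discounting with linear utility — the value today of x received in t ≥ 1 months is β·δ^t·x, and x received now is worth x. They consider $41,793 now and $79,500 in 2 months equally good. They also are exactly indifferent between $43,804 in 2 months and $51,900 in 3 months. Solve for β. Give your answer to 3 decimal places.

β ≈ 0.738

From the later pair, β·δ^2·43804 = β·δ^3·51900; dividing through, δ = 43804/51900 = 0.84401.
Substituting δ into 41793 = β·δ^2·79500: β = 41793/(56631.746) ≈ 0.738.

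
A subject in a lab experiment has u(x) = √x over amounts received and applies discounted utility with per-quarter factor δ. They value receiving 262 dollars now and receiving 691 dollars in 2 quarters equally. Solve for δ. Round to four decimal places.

δ ≈ 0.7847

Equating discounted utilities: u(262) = δ^2·u(691) ⇒ δ^2 = u(262)/u(691).
With u(x) = √x: δ^2 = √262/√691 = √(262/691) = 0.61576.
Taking the square root: δ = 0.61576^(1/2) ≈ 0.7847.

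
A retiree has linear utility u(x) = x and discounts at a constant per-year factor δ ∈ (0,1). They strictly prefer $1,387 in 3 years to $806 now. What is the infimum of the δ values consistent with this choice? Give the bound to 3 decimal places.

Under u(x) = x this choice says 806 < δ^3·1387.
So δ^3 > 806/1387 = 0.58111; taking the cube root of both positive sides preserves the inequality.
δ > (806/1387)^(1/3) ≈ 0.834.

δ > 0.834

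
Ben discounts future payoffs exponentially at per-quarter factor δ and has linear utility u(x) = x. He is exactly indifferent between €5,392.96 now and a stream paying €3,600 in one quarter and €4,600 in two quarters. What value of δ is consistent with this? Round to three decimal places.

δ ≈ 0.760

The stream is worth 3600δ + 4600δ² today, so 3600δ + 4600δ² = 5392.96.
Rearranged: 4600δ² + 3600δ − 5392.96 = 0.
δ = (−3600 + √(3600² + 4·4600·5392.96)) / (2·4600) = (−3600 + √112190464.00) / 9200 ≈ 0.760.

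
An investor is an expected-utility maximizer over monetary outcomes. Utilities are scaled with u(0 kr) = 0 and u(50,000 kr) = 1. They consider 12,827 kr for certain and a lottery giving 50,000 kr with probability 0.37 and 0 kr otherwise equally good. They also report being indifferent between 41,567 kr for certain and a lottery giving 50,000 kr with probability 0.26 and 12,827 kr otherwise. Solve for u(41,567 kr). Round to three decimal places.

0.534

The first gamble pins u(12,827 kr): it must equal 0.37·1 + 0.63·0 = 0.37.
Chaining: u(41,567 kr) = 0.26·1.00 + 0.74·0.37 = 0.5338.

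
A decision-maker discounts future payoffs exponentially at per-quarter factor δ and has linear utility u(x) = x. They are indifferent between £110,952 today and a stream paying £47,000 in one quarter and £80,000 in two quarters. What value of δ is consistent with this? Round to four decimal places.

δ ≈ 0.9200

Present value of the stream is 47000·δ + 80000·δ². Indifference gives 47000δ + 80000δ² = 110952.
Rearranged: 80000δ² + 47000δ − 110952 = 0.
By the quadratic formula (taking the positive root), δ = (−47000 + √37713640000.00) / 160000 ≈ 0.9200.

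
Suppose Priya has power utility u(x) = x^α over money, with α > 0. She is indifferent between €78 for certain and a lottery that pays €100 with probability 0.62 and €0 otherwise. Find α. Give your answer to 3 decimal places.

α ≈ 1.924

Since u(0) = 0, the lottery's EU is 0.62·100^α.
Setting u(78) equal to that: 78^α = 0.62·100^α ⇒ (78/100)^α = 0.62.
Taking logs: α·ln(78/100) = ln(0.62), so α = -0.478036 / -0.248461 ≈ 1.924.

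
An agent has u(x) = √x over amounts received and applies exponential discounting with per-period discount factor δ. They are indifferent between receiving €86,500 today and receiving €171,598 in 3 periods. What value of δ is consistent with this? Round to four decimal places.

The payoff in 3 periods is discounted by δ^3, so u(86500) = δ^3·u(171598) and δ^3 = u(86500)/u(171598).
Since u(x) = √x, δ^3 = √(86500/171598) = 0.70999.
So δ = 0.70999^(1/3) ≈ 0.8921.

δ ≈ 0.8921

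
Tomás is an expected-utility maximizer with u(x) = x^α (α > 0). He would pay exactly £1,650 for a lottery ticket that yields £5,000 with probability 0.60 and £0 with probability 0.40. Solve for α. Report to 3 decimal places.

Since u(0) = 0, the lottery's EU is 0.60·5000^α.
Indifference: 1650^α = 0.60·5000^α, so (1650/5000)^α = 0.60.
Taking logs: α·ln(1650/5000) = ln(0.60), so α = -0.510826 / -1.108663 ≈ 0.461.

α ≈ 0.461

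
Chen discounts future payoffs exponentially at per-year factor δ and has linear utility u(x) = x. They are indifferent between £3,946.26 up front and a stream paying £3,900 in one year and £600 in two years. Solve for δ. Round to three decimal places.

δ ≈ 0.890

Equating present values: 3946.26 = 3900δ + 600δ².
Rearranged: 600δ² + 3900δ − 3946.26 = 0.
By the quadratic formula (taking the positive root), δ = (−3900 + √24681024.00) / 1200 ≈ 0.890.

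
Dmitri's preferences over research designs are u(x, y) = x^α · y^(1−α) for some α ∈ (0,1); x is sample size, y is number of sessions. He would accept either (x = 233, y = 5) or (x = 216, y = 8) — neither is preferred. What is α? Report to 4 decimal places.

Set the two utilities equal: 233^α·5^(1−α) = 216^α·8^(1−α).
Rearrange to (233/216)^α = (8/5)^(1−α) and take logs: α·0.0757600 = (1−α)·0.4700036.
With A = 0.0757600 and B = 0.4700036: α·A = (1−α)·B, so α = B/(A+B) = 0.4700036/0.5457636 ≈ 0.8612.

α ≈ 0.8612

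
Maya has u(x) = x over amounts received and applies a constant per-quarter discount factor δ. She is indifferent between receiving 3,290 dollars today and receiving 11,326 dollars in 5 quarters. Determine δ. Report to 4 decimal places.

δ ≈ 0.7810

Indifference means u(3290) = δ^5 · u(11326), so δ^5 = u(3290)/u(11326).
With u(x) = x: δ^5 = 3290/11326 = 0.29048.
Hence δ = (0.29048)^(1/5) = 0.780951.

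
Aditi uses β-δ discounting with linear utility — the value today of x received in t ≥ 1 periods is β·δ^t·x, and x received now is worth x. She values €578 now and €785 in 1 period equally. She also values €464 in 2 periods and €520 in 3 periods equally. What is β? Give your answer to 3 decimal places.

Both payoffs in the second observation are in the future, so β drops out: δ^2·464 = δ^3·520 ⇒ δ = 464/520 = 0.89231.
Substituting δ into 578 = β·δ·785: β = 578/(700.462) ≈ 0.825.

β ≈ 0.825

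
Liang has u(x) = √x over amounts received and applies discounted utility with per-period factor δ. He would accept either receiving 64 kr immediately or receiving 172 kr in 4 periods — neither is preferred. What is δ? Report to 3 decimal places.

The payoff in 4 periods is discounted by δ^4, so u(64) = δ^4·u(172) and δ^4 = u(64)/u(172).
Since u(x) = √x, δ^4 = √(64/172) = 0.60999.
Hence δ = (0.60999)^(1/4) = 0.88375.

δ ≈ 0.884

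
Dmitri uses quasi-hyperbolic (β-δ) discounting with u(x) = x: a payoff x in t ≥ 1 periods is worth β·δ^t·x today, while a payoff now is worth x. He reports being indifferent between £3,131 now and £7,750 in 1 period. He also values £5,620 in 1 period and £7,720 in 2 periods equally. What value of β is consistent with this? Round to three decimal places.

β ≈ 0.555

From the later pair, β·δ^1·5620 = β·δ^2·7720; dividing through, δ = 5620/7720 = 0.72798.
Substituting δ into 3131 = β·δ·7750: β = 3131/(5641.839) ≈ 0.555.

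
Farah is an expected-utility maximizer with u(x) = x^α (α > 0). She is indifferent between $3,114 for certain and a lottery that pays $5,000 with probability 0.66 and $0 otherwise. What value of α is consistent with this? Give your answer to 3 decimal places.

The lottery's expected utility is 0.66·u(5000) + 0.34·u(0) = 0.66·5000^α (since u(0) = 0 for α > 0).
Setting u(3114) equal to that: 3114^α = 0.66·5000^α ⇒ (3114/5000)^α = 0.66.
α = ln(0.66) / ln(3114/5000) = -0.415515/-0.473530 ≈ 0.877.

α ≈ 0.877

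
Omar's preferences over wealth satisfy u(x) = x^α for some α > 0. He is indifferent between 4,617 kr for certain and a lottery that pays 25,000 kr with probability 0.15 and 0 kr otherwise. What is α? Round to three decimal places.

The lottery's expected utility is 0.15·u(25000) + 0.85·u(0) = 0.15·25000^α (since u(0) = 0 for α > 0).
Indifference: 4617^α = 0.15·25000^α, so (4617/25000)^α = 0.15.
Taking logs: α·ln(4617/25000) = ln(0.15), so α = -1.897120 / -1.689131 ≈ 1.123.

α ≈ 1.123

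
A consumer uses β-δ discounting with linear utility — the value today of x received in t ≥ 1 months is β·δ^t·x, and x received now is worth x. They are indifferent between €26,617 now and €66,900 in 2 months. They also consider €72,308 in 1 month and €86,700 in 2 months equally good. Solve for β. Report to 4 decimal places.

β ≈ 0.5720

The second indifference involves only future payoffs, so β cancels: β·δ^1·72308 = β·δ^2·86700, giving δ = 72308/86700 = 0.83400.
Substituting δ into 26617 = β·δ^2·66900: β = 26617/(46532.954) ≈ 0.5720.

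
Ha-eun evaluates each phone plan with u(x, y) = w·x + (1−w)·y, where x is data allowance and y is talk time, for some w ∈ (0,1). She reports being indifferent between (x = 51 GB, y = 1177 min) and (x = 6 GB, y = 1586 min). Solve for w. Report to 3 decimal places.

u(51,1177) = u(6,1586) means w·51 + (1−w)·1177 = w·6 + (1−w)·1586.
w·(51−6) = (1−w)·(1586−1177), i.e. w·45 = (1−w)·409.
The marginal rate of substitution is 409/45, so w = 409/(45+409) = 0.901.

w = 0.901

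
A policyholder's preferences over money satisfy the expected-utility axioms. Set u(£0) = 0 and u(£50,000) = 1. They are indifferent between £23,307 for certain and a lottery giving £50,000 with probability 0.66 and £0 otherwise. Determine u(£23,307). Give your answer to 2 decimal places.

The indifference gives u(£23,307) = 0.66·u(£50,000) + 0.34·u(£0) = 0.66·1 + 0.34·0 = 0.66.

0.66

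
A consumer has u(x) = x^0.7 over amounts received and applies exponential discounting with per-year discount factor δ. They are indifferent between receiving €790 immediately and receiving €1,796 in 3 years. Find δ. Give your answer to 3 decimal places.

δ ≈ 0.826

Equating discounted utilities: u(790) = δ^3·u(1796) ⇒ δ^3 = u(790)/u(1796).
Since u(x) = x^0.7, δ^3 = (790/1796)^0.7 = 0.43987^0.7 = 0.56276.
Taking the cube root: δ = 0.56276^(1/3) ≈ 0.826.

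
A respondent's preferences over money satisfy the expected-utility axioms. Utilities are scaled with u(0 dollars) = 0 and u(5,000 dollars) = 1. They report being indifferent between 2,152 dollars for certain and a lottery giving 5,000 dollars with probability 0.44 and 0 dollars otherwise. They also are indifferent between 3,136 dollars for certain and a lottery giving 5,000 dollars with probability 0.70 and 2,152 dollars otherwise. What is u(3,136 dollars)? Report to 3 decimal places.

First, u(2,152 dollars) = 0.44·u(5,000 dollars) + 0.56·u(0 dollars) = 0.44.
Chaining: u(3,136 dollars) = 0.70·1.00 + 0.30·0.44 = 0.8320.

0.832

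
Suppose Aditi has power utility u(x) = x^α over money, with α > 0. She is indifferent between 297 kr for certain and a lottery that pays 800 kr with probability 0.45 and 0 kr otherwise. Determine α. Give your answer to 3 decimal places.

α ≈ 0.806

The lottery's expected utility is 0.45·u(800) + 0.55·u(0) = 0.45·800^α (since u(0) = 0 for α > 0).
Equating: 297^α = 0.45·800^α, i.e. 0.3713^α = 0.45.
α = ln(0.45) / ln(297/800) = -0.798508/-0.990880 ≈ 0.806.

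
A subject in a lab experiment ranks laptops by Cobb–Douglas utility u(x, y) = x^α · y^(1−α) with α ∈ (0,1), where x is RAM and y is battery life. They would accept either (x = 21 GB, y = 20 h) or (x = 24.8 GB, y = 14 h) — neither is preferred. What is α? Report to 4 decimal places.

α ≈ 0.6820

Set the two utilities equal: 21^α·20^(1−α) = 24.8^α·14^(1−α).
Taking logs: α·ln 21 + (1−α)·ln 20 = α·ln 24.8 + (1−α)·ln 14, i.e. α·-0.1663212 = (1−α)·-0.3566749.
So α/(1−α) = (-0.3566749)/(-0.1663212) = 2.1444945, and α = 2.1444945/3.1444945 ≈ 0.6820.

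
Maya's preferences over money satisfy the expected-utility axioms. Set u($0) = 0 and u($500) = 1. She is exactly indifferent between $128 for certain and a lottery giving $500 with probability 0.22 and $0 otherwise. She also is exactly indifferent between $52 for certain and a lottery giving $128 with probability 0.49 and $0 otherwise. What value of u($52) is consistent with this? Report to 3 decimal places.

First, u($128) = 0.22·u($500) + 0.78·u($0) = 0.22.
Chaining: u($52) = 0.49·0.22 + 0.51·0.00 = 0.1078.

0.108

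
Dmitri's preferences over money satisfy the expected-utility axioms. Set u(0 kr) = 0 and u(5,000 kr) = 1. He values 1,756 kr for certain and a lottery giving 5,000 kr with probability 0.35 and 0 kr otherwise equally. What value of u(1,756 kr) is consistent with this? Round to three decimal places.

0.350

u(1,756 kr) equals the lottery's expected utility: 0.35·1 + 0.65·0 = 0.35.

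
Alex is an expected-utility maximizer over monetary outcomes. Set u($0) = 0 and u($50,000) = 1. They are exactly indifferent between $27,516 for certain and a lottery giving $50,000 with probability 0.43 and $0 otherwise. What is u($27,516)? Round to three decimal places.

0.430

The indifference gives u($27,516) = 0.43·u($50,000) + 0.57·u($0) = 0.43·1 + 0.57·0 = 0.43.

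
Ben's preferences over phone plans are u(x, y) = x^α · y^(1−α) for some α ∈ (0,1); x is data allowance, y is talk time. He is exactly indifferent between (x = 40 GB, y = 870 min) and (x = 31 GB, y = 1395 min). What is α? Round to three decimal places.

Set the two utilities equal: 40^α·870^(1−α) = 31^α·1395^(1−α).
Taking logs: α·ln 40 + (1−α)·ln 870 = α·ln 31 + (1−α)·ln 1395, i.e. α·0.254892 = (1−α)·0.472156.
So α/(1−α) = (0.472156)/(0.254892) = 1.852377, and α = 1.852377/2.852377 ≈ 0.649.

α ≈ 0.649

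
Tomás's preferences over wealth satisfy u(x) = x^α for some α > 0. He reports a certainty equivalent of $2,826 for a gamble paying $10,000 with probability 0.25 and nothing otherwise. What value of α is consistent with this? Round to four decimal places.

EU(lottery) = 0.25·10000^α + 0.75·0 = 0.25·10000^α.
Equating: 2826^α = 0.25·10000^α, i.e. 0.2826^α = 0.25.
α = ln(0.25) / ln(2826/10000) = -1.3862944/-1.2637228 ≈ 1.0970.

α ≈ 1.0970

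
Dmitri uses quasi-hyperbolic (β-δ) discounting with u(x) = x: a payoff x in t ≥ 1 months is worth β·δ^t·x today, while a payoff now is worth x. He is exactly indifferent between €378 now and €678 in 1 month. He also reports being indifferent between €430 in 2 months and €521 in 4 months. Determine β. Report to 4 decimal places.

β ≈ 0.6137

From the later pair, β·δ^2·430 = β·δ^4·521; dividing through, δ^2 = 430/521 = 0.82534, so δ = 0.90848.
Now use the now-vs-future pair: 378 = β·δ·678 gives β = 378/(0.90848·678) ≈ 0.6137.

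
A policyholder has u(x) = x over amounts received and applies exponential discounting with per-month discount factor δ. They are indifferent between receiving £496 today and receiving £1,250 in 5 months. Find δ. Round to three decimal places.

Indifference means u(496) = δ^5 · u(1250), so δ^5 = u(496)/u(1250).
With u(x) = x: δ^5 = 496/1250 = 0.39680.
So δ = 0.39680^(1/5) ≈ 0.831.

δ ≈ 0.831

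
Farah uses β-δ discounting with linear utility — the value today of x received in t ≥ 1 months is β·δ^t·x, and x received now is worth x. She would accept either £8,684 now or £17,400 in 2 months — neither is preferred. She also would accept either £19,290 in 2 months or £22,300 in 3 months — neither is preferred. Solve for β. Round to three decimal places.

β ≈ 0.667

From the later pair, β·δ^2·19290 = β·δ^3·22300; dividing through, δ = 19290/22300 = 0.86502.
Now use the now-vs-future pair: 8684 = β·δ^2·17400 gives β = 8684/(0.74826·17400) ≈ 0.667.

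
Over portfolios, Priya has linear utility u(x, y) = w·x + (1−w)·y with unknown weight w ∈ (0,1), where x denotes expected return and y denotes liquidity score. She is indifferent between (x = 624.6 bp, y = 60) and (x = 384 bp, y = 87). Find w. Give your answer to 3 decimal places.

w = 0.101

Indifference: w·624.6 + (1−w)·60 = w·384 + (1−w)·87.
Collecting terms: w·240.6 = (1−w)·27.
Hence w = 27/(240.6+27) = 27/267.6 = 0.101.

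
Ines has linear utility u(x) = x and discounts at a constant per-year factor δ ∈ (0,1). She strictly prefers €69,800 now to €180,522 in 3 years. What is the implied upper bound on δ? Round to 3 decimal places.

The preference means 69800 > δ^3·180522.
Hence δ^3 < 69800/180522 = 0.38666, and x ↦ x^(1/3) is increasing on (0,∞).
δ < 0.38666^(1/3) = 0.729.

δ < 0.729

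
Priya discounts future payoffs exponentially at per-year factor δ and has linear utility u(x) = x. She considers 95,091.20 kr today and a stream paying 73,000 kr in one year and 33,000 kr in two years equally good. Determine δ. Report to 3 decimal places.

Equating present values: 95091.20 = 73000δ + 33000δ².
That is, 33000δ² + 73000δ − 95091.20 = 0, a quadratic in δ.
By the quadratic formula (taking the positive root), δ = (−73000 + √17881038400.00) / 66000 ≈ 0.920.

δ ≈ 0.920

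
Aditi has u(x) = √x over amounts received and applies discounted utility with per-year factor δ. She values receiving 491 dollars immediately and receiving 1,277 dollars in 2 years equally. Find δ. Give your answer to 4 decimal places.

The payoff in 2 years is discounted by δ^2, so u(491) = δ^2·u(1277) and δ^2 = u(491)/u(1277).
Since u(x) = √x, δ^2 = √(491/1277) = 0.62008.
Hence δ = (0.62008)^(1/2) = 0.787449.

δ ≈ 0.7874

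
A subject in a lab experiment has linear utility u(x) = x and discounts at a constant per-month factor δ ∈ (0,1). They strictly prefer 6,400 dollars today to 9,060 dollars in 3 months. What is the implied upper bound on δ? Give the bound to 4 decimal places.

δ < 0.8906

The preference means 6400 > δ^3·9060.
Dividing by 9060: δ^3 < 0.70640. Both sides are positive, so the cube root keeps the direction.
δ < (6400/9060)^(1/3) ≈ 0.8906.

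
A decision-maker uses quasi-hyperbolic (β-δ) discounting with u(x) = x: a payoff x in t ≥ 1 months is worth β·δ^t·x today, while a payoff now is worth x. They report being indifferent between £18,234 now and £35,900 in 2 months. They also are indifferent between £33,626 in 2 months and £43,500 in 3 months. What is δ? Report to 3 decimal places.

The second indifference involves only future payoffs, so β cancels: β·δ^2·33626 = β·δ^3·43500, giving δ = 33626/43500 = 0.77301.

δ ≈ 0.773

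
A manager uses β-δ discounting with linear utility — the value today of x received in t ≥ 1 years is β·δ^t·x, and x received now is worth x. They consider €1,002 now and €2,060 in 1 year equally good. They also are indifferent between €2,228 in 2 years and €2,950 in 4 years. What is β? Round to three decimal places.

Both payoffs in the second observation are in the future, so β drops out: δ^2·2228 = δ^4·2950 ⇒ δ^2 = 2228/2950 = 0.75525, so δ = 0.86905.
Substituting δ into 1002 = β·δ·2060: β = 1002/(1790.251) ≈ 0.560.

β ≈ 0.560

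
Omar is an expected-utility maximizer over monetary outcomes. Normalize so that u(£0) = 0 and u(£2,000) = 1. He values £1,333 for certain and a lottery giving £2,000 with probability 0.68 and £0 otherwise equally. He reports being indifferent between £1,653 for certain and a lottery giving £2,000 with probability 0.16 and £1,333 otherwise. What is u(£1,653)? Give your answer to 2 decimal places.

First, u(£1,333) = 0.68·u(£2,000) + 0.32·u(£0) = 0.68.
Then u(£1,653) = 0.16·u(£2,000) + 0.84·u(£1,333) = 0.16·1.00 + 0.84·0.68 = 0.7312.

0.73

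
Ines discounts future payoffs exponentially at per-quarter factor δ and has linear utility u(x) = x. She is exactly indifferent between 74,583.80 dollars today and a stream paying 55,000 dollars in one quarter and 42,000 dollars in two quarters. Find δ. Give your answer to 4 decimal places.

Equating present values: 74583.80 = 55000δ + 42000δ².
Rearranged: 42000δ² + 55000δ − 74583.80 = 0.
δ = (−55000 + √(55000² + 4·42000·74583.80)) / (2·42000) = (−55000 + √15555078400.00) / 84000 ≈ 0.8300.

δ ≈ 0.8300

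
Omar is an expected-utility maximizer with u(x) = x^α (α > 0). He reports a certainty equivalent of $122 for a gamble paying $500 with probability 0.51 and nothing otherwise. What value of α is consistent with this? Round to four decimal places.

Since u(0) = 0, the lottery's EU is 0.51·500^α.
Setting u(122) equal to that: 122^α = 0.51·500^α ⇒ (122/500)^α = 0.51.
Taking logs: α·ln(122/500) = ln(0.51), so α = -0.6733446 / -1.4105871 ≈ 0.4774.

α ≈ 0.4774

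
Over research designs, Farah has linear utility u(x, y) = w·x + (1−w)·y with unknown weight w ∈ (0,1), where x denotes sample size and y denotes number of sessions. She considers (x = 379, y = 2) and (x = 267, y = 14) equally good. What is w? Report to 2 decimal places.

w = 0.10

u(379,2) = u(267,14) means w·379 + (1−w)·2 = w·267 + (1−w)·14.
Rearranging, 112·w − 12·(1−w) = 0.
The marginal rate of substitution is 12/112, so w = 12/(112+12) = 0.10.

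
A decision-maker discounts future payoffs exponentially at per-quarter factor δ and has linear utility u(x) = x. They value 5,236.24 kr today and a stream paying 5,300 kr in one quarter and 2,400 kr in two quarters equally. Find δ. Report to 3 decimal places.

Present value of the stream is 5300·δ + 2400·δ². Indifference gives 5300δ + 2400δ² = 5236.24.
So 2400δ² + 5300δ − 5236.24 = 0.
δ = (−5300 + √(5300² + 4·2400·5236.24)) / (2·2400) = (−5300 + √78357904.00) / 4800 ≈ 0.740.

δ ≈ 0.740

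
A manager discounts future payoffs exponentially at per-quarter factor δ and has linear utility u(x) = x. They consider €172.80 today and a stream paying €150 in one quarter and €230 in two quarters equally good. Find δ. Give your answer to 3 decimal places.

δ ≈ 0.600

Present value of the stream is 150·δ + 230·δ². Indifference gives 150δ + 230δ² = 172.80.
So 230δ² + 150δ − 172.80 = 0.
δ = (−150 + √(150² + 4·230·172.80)) / (2·230) = (−150 + √181476.00) / 460 ≈ 0.600.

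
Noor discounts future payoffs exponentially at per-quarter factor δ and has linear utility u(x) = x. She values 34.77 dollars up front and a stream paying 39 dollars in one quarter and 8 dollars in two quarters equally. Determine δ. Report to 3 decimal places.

δ ≈ 0.770

Present value of the stream is 39·δ + 8·δ². Indifference gives 39δ + 8δ² = 34.77.
That is, 8δ² + 39δ − 34.77 = 0, a quadratic in δ.
δ = (−39 + √(39² + 4·8·34.77)) / (2·8) = (−39 + √2633.64) / 16 ≈ 0.770.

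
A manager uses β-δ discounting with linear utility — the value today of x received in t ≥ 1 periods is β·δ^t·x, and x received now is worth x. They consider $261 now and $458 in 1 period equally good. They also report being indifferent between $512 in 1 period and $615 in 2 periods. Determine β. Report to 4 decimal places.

β ≈ 0.6845

From the later pair, β·δ^1·512 = β·δ^2·615; dividing through, δ = 512/615 = 0.83252.
Substituting δ into 261 = β·δ·458: β = 261/(381.294) ≈ 0.6845.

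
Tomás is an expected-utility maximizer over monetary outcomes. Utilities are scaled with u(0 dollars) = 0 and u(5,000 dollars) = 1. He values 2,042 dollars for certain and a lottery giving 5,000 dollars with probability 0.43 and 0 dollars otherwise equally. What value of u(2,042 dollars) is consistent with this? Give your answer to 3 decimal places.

0.430

The indifference gives u(2,042 dollars) = 0.43·u(5,000 dollars) + 0.57·u(0 dollars) = 0.43·1 + 0.57·0 = 0.43.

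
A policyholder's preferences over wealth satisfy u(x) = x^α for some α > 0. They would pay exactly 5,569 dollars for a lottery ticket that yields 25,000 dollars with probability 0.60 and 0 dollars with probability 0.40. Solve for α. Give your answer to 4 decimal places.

α ≈ 0.3402

The lottery's expected utility is 0.60·u(25000) + 0.40·u(0) = 0.60·25000^α (since u(0) = 0 for α > 0).
Indifference: 5569^α = 0.60·25000^α, so (5569/25000)^α = 0.60.
Taking logs: α·ln(5569/25000) = ln(0.60), so α = -0.5108256 / -1.5016603 ≈ 0.3402.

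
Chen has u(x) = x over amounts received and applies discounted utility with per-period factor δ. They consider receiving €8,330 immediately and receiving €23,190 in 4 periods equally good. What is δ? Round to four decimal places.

δ ≈ 0.7742

Equating discounted utilities: u(8330) = δ^4·u(23190) ⇒ δ^4 = u(8330)/u(23190).
With u(x) = x: δ^4 = 8330/23190 = 0.35921.
So δ = 0.35921^(1/4) ≈ 0.7742.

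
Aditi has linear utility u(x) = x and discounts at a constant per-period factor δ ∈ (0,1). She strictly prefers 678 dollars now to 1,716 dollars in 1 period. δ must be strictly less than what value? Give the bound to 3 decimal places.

δ < 0.395

The preference means 678 > δ·1716.
So δ < 678/1716 = 0.39510.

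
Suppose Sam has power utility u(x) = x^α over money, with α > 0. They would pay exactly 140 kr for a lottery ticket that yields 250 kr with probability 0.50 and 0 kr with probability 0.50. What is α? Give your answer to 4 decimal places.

Since u(0) = 0, the lottery's EU is 0.50·250^α.
Equating: 140^α = 0.50·250^α, i.e. 0.5600^α = 0.50.
Taking logs: α·ln(140/250) = ln(0.50), so α = -0.6931472 / -0.5798185 ≈ 1.1955.

α ≈ 1.1955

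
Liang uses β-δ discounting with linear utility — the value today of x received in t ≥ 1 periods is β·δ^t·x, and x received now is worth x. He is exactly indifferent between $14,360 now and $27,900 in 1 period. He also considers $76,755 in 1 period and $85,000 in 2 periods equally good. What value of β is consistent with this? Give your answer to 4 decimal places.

From the later pair, β·δ^1·76755 = β·δ^2·85000; dividing through, δ = 76755/85000 = 0.90300.
The first indifference: 14360 = β·δ·27900, so β = 14360/(δ·27900) = 14360/(0.90300·27900) ≈ 0.5700.

β ≈ 0.5700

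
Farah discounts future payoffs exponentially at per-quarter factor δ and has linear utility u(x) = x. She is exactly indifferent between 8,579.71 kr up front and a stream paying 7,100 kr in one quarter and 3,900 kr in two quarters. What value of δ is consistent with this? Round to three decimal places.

The stream is worth 7100δ + 3900δ² today, so 7100δ + 3900δ² = 8579.71.
That is, 3900δ² + 7100δ − 8579.71 = 0, a quadratic in δ.
δ = (−7100 + √(7100² + 4·3900·8579.71)) / (2·3900) = (−7100 + √184253476.00) / 7800 ≈ 0.830.

δ ≈ 0.830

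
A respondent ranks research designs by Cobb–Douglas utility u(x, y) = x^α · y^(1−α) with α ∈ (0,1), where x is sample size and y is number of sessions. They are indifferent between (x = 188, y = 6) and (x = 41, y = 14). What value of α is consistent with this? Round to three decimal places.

Set the two utilities equal: 188^α·6^(1−α) = 41^α·14^(1−α).
Taking logs: α·ln 188 + (1−α)·ln 6 = α·ln 41 + (1−α)·ln 14, i.e. α·1.522870 = (1−α)·0.847298.
With A = 1.522870 and B = 0.847298: α·A = (1−α)·B, so α = B/(A+B) = 0.847298/2.370168 ≈ 0.357.

α ≈ 0.357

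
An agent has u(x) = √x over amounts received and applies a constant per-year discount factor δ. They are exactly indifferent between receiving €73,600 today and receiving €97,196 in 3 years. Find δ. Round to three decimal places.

δ ≈ 0.955

The payoff in 3 years is discounted by δ^3, so u(73600) = δ^3·u(97196) and δ^3 = u(73600)/u(97196).
Since u(x) = √x, δ^3 = √(73600/97196) = 0.87019.
Hence δ = (0.87019)^(1/3) = 0.95471.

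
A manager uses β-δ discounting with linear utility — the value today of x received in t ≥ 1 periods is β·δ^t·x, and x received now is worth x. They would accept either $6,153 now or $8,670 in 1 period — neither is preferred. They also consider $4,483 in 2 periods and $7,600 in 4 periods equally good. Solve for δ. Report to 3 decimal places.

δ ≈ 0.768

From the later pair, β·δ^2·4483 = β·δ^4·7600; dividing through, δ^2 = 4483/7600 = 0.58987, so δ = 0.76803.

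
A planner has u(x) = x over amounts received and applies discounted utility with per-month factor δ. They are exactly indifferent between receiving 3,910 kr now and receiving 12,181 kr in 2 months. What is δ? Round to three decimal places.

The payoff in 2 months is discounted by δ^2, so u(3910) = δ^2·u(12181) and δ^2 = u(3910)/u(12181).
With u(x) = x: δ^2 = 3910/12181 = 0.32099.
Taking the square root: δ = 0.32099^(1/2) ≈ 0.567.

δ ≈ 0.567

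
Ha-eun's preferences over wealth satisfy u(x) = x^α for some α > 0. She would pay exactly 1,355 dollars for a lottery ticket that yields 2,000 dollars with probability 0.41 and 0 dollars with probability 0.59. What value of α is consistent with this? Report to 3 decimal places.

The lottery's expected utility is 0.41·u(2000) + 0.59·u(0) = 0.41·2000^α (since u(0) = 0 for α > 0).
Setting u(1355) equal to that: 1355^α = 0.41·2000^α ⇒ (1355/2000)^α = 0.41.
Taking logs: α·ln(1355/2000) = ln(0.41), so α = -0.891598 / -0.389346 ≈ 2.290.

α ≈ 2.290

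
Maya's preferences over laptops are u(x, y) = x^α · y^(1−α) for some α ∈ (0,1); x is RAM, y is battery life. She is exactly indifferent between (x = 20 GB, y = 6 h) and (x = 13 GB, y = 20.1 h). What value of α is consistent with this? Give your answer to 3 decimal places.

The Cobb–Douglas utilities coincide, so 20^α·6^(1−α) = 13^α·20.1^(1−α).
Taking logs: α·ln 20 + (1−α)·ln 6 = α·ln 13 + (1−α)·ln 20.1, i.e. α·0.430783 = (1−α)·1.208960.
Thus α·(1.639743) = 1.208960, so α = 1.208960/1.639743 ≈ 0.737.

α ≈ 0.737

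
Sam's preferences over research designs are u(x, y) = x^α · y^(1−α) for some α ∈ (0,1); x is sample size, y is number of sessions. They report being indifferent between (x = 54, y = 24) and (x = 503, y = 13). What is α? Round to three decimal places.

α ≈ 0.216

Set the two utilities equal: 54^α·24^(1−α) = 503^α·13^(1−α).
Rearrange to (54/503)^α = (13/24)^(1−α) and take logs: α·-2.231606 = (1−α)·-0.613104.
So α/(1−α) = (-0.613104)/(-2.231606) = 0.274737, and α = 0.274737/1.274737 ≈ 0.216.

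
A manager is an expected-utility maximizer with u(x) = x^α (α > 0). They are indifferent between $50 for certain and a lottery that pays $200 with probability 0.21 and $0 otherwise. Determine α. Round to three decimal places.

EU(lottery) = 0.21·200^α + 0.79·0 = 0.21·200^α.
Equating: 50^α = 0.21·200^α, i.e. 0.2500^α = 0.21.
α = ln(0.21) / ln(50/200) = -1.560648/-1.386294 ≈ 1.126.

α ≈ 1.126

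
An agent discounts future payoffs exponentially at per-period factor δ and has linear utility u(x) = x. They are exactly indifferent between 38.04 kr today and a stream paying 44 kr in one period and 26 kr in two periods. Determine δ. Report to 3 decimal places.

The stream is worth 44δ + 26δ² today, so 44δ + 26δ² = 38.04.
That is, 26δ² + 44δ − 38.04 = 0, a quadratic in δ.
The positive root is δ = [−44 + √(44² + 4·26·38.04)] / (2·26) = (−44 + 76.760)/52 ≈ 0.630.

δ ≈ 0.630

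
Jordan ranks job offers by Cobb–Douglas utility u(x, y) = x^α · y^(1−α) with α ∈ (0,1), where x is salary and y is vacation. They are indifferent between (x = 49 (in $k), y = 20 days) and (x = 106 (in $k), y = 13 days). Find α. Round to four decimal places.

α ≈ 0.3583

Set the two utilities equal: 49^α·20^(1−α) = 106^α·13^(1−α).
Taking logs: α·ln 49 + (1−α)·ln 20 = α·ln 106 + (1−α)·ln 13, i.e. α·-0.7716188 = (1−α)·-0.4307829.
With A = -0.7716188 and B = -0.4307829: α·A = (1−α)·B, so α = B/(A+B) = -0.4307829/-1.2024017 ≈ 0.3583.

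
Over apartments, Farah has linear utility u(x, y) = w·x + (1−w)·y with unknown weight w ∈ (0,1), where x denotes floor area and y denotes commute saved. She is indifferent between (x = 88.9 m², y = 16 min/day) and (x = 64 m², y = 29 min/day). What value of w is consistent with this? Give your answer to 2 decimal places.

Equating utilities: w·88.9 + (1−w)·16 = w·64 + (1−w)·29.
Collecting terms: w·24.9 = (1−w)·13.
Hence w = 13/(24.9+13) = 13/37.9 = 0.34.

w = 0.34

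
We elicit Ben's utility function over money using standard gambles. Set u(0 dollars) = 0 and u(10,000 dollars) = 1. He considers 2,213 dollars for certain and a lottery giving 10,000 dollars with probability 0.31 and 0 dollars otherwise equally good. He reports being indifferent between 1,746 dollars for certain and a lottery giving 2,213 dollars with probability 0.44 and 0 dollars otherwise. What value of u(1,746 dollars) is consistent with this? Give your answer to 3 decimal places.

The first gamble pins u(2,213 dollars): it must equal 0.31·1 + 0.69·0 = 0.31.
Chaining: u(1,746 dollars) = 0.44·0.31 + 0.56·0.00 = 0.1364.

0.136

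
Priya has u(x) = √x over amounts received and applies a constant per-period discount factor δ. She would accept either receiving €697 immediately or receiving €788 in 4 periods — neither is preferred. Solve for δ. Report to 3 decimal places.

δ ≈ 0.985

Indifference means u(697) = δ^4 · u(788), so δ^4 = u(697)/u(788).
Since u(x) = √x, δ^4 = √(697/788) = 0.94049.
Taking the 4th root: δ = 0.94049^(1/4) ≈ 0.985.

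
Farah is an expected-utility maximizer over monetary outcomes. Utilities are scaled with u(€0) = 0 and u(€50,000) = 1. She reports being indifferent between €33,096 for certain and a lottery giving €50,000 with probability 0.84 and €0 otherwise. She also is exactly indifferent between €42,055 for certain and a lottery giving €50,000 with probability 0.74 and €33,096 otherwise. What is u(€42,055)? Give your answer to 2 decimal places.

0.96

From the first indifference, u(€33,096) = 0.84·u(€50,000) + 0.16·u(€0) = 0.84·1 + 0.16·0 = 0.84.
The second indifference gives u(€42,055) = 0.74·u(€50,000) + 0.26·u(€33,096) = 0.74·1.00 + 0.26·0.84 = 0.9584.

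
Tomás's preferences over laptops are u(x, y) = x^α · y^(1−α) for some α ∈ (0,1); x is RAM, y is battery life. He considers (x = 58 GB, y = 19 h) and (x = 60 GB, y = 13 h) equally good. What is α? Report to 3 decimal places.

α ≈ 0.918

Indifference: 58^α · 19^(1−α) = 60^α · 13^(1−α).
(58/60)^α = (13/19)^(1−α); take logs: α·ln(58/60) = (1−α)·ln(13/19), i.e. α·-0.033902 = (1−α)·-0.379490.
Thus α·(-0.413392) = -0.379490, so α = -0.379490/-0.413392 ≈ 0.918.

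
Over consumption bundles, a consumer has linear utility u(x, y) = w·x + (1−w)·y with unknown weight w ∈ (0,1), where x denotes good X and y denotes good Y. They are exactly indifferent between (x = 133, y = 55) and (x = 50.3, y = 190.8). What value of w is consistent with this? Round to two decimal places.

w = 0.62

Indifference: w·133 + (1−w)·55 = w·50.3 + (1−w)·190.8.
Rearranging, 82.7·w − 135.8·(1−w) = 0.
Hence w = 135.8/(82.7+135.8) = 135.8/218.5 = 0.62.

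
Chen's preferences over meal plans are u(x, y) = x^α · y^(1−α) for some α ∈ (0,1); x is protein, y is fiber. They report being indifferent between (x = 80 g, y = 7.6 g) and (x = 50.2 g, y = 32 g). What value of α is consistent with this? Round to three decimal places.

α ≈ 0.755

Set the two utilities equal: 80^α·7.6^(1−α) = 50.2^α·32^(1−α).
Taking logs: α·ln 80 + (1−α)·ln 7.6 = α·ln 50.2 + (1−α)·ln 32, i.e. α·0.466012 = (1−α)·1.437588.
So α/(1−α) = (1.437588)/(0.466012) = 3.084873, and α = 3.084873/4.084873 ≈ 0.755.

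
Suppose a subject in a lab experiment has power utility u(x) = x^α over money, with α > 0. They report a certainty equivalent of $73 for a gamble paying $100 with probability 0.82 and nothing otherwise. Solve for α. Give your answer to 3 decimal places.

α ≈ 0.631

Since u(0) = 0, the lottery's EU is 0.82·100^α.
Indifference: 73^α = 0.82·100^α, so (73/100)^α = 0.82.
Taking logs: α·ln(73/100) = ln(0.82), so α = -0.198451 / -0.314711 ≈ 0.631.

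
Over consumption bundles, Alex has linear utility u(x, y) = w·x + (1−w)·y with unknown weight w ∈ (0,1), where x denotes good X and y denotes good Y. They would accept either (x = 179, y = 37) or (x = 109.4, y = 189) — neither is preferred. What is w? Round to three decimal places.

Equating utilities: w·179 + (1−w)·37 = w·109.4 + (1−w)·189.
w·(179−109.4) = (1−w)·(189−37), i.e. w·69.6 = (1−w)·152.
The marginal rate of substitution is 152/69.6, so w = 152/(69.6+152) = 0.686.

w = 0.686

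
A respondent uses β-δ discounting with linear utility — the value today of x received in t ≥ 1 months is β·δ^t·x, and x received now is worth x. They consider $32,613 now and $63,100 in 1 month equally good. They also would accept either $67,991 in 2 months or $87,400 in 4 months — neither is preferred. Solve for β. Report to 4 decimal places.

β ≈ 0.5860

Both payoffs in the second observation are in the future, so β drops out: δ^2·67991 = δ^4·87400 ⇒ δ^2 = 67991/87400 = 0.77793, so δ = 0.88200.
Substituting δ into 32613 = β·δ·63100: β = 32613/(55654.381) ≈ 0.5860.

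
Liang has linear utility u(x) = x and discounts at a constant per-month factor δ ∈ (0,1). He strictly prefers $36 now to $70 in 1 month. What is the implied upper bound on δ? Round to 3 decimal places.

The preference means 36 > δ·70.
So δ < 36/70 = 0.51429.

δ < 0.514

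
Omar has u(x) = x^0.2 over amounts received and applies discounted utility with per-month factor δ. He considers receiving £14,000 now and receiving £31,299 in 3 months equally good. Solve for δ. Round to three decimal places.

δ ≈ 0.948

The payoff in 3 months is discounted by δ^3, so u(14000) = δ^3·u(31299) and δ^3 = u(14000)/u(31299).
With u(x) = x^0.2: δ^3 = 14000^0.2/31299^0.2 = (14000/31299)^0.2 = 0.85137.
Taking the cube root: δ = 0.85137^(1/3) ≈ 0.948.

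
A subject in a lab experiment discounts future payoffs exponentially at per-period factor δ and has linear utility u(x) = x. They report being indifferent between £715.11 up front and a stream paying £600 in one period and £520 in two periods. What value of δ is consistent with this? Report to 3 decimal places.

δ ≈ 0.730

The stream is worth 600δ + 520δ² today, so 600δ + 520δ² = 715.11.
Rearranged: 520δ² + 600δ − 715.11 = 0.
By the quadratic formula (taking the positive root), δ = (−600 + √1847428.80) / 1040 ≈ 0.730.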